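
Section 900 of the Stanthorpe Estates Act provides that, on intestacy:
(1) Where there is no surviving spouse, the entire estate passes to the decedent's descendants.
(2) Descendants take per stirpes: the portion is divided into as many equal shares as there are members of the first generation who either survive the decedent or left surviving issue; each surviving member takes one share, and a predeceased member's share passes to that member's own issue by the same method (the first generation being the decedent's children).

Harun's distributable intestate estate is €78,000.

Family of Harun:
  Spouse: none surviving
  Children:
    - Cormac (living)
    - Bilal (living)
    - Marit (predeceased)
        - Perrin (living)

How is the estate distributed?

The entire €78,000 passes to the descendants.
That amount (€78,000) is divided into 3 shares of €26,000: Cormac and Bilal each take €26,000; Marit's €26,000 share passes to Marit's issue.
Marit's share (€26,000) passes entirely to Perrin.

Cormac: €26,000; Bilal: €26,000; Perrin: €26,000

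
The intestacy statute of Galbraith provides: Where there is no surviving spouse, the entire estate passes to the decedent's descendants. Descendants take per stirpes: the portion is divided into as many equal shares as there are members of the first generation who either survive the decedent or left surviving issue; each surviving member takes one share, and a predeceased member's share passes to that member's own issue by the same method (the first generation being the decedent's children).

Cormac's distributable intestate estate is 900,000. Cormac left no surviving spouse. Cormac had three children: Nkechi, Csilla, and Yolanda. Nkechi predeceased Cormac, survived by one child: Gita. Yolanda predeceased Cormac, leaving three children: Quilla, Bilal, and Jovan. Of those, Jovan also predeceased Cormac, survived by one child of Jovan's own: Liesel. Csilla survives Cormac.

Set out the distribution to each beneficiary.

The entire 900,000 passes to the descendants.
That amount (900,000) is divided into 3 shares of 300,000: Csilla takes 300,000; Nkechi's 300,000 share passes to Nkechi's issue; Yolanda's 300,000 share passes to Yolanda's issue.
Nkechi's share (300,000) passes entirely to Gita.
Yolanda's share (300,000) is divided into 3 shares of 100,000: Quilla and Bilal each take 100,000; Jovan's 100,000 share passes to Jovan's issue.
Jovan's share (100,000) passes entirely to Liesel.

Gita: 300,000; Csilla: 300,000; Quilla: 100,000; Bilal: 100,000; Liesel: 100,000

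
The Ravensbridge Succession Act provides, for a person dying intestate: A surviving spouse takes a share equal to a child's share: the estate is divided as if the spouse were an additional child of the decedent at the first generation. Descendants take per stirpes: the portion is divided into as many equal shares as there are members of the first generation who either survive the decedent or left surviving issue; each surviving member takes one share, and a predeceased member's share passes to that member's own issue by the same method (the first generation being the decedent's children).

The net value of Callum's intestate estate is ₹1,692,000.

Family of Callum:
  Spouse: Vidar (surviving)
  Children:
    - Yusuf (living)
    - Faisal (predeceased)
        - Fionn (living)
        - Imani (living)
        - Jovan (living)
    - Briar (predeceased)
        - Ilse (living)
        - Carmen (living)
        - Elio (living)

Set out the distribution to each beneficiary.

Vidar: ₹423,000; Yusuf: ₹423,000; Fionn: ₹141,000; Imani: ₹141,000; Jovan: ₹141,000; Ilse: ₹141,000; Carmen: ₹141,000; Elio: ₹141,000

The spouse counts as an additional share at the children's level, so there are 4 primary shares of ₹423,000. Vidar takes one such share (₹423,000).
The children's combined portion (₹1,269,000) is divided into 3 shares of ₹423,000: Yusuf takes ₹423,000; Faisal's ₹423,000 share passes to Faisal's issue; Briar's ₹423,000 share passes to Briar's issue.
Faisal's share (₹423,000) is divided into 3 shares of ₹141,000: Fionn, Imani, and Jovan each take ₹141,000.
Briar's share (₹423,000) is divided into 3 shares of ₹141,000: Ilse, Carmen, and Elio each take ₹141,000.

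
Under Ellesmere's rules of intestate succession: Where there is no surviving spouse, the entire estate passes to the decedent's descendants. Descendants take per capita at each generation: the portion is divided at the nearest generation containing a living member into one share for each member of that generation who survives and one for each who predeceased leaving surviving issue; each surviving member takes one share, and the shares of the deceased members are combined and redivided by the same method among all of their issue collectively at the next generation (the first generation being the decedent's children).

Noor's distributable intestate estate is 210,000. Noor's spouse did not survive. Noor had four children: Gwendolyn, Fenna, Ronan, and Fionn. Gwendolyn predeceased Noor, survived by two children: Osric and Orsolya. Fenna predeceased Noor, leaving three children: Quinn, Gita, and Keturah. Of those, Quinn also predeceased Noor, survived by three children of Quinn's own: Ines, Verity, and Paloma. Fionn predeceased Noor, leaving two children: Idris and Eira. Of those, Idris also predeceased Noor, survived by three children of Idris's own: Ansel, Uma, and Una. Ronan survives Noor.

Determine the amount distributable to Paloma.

The entire 210,000 passes to the descendants.
That amount (210,000) is divided at the children's generation into 4 shares of 52,500. Ronan takes 52,500. The 3 shares of the deceased (Gwendolyn, Fenna, and Fionn) are combined into a pool of 157,500.
That pool (157,500) is divided at the grandchildren's generation into 7 shares of 22,500. Osric, Orsolya, Gita, Keturah, and Eira each take 22,500. The 2 shares of the deceased (Quinn and Idris) are combined into a pool of 45,000.
That pool (45,000) is divided at the great-grandchildren's generation equally among Ines, Verity, Paloma, Ansel, Uma, and Una: 7,500 each.

Paloma receives 7,500.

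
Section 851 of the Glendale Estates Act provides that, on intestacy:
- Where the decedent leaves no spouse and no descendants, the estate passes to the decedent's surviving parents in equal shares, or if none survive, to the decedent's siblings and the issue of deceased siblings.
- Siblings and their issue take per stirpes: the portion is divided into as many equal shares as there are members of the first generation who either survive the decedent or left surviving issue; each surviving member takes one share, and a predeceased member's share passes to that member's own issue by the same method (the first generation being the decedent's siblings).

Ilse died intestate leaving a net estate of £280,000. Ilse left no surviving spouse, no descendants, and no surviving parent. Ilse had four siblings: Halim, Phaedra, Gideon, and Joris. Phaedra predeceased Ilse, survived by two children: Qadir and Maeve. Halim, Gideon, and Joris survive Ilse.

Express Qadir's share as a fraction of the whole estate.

Qadir receives 1/8 of the estate.

The entire £280,000 passes to the siblings and their issue.
That amount (£280,000) is divided into 4 shares of £70,000: Halim, Gideon, and Joris each take £70,000; Phaedra's £70,000 share passes to Phaedra's issue.
Phaedra's share (£70,000) is divided into 2 shares of £35,000: Qadir and Maeve each take £35,000.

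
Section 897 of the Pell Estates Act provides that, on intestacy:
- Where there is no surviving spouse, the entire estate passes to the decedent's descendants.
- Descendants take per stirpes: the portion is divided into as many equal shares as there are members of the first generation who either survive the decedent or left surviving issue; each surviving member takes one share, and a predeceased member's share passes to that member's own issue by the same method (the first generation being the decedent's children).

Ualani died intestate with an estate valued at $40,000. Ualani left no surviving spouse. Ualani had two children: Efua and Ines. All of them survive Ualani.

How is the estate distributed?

The entire $40,000 passes to the descendants.
That amount ($40,000) is divided into 2 shares of $20,000: Efua and Ines each take $20,000.

Efua: $20,000; Ines: $20,000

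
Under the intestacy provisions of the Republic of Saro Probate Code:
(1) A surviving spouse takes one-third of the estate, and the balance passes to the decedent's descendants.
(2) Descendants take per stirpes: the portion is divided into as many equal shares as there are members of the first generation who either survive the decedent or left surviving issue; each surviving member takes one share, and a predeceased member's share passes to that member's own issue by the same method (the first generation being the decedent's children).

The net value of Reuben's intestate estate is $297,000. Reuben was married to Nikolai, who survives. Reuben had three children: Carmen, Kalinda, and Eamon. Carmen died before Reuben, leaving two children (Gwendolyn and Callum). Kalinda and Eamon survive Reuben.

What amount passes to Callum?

Callum receives $33,000.

Nikolai takes one-third of $297,000 = $99,000. The remaining $198,000 passes to the descendants.
The descendants' portion ($198,000) is divided into 3 shares of $66,000: Kalinda and Eamon each take $66,000; Carmen's $66,000 share passes to Carmen's issue.
Carmen's share ($66,000) is divided into 2 shares of $33,000: Gwendolyn and Callum each take $33,000.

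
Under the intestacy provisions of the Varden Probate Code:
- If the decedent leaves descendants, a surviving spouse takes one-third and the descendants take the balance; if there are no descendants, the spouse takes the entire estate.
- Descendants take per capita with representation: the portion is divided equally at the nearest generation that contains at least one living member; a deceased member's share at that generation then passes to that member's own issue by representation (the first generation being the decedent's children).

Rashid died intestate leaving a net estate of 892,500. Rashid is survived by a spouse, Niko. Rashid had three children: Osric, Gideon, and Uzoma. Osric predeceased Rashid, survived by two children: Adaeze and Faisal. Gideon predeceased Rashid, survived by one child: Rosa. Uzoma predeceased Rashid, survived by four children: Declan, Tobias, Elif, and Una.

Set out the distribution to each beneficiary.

Niko: 297,500; Adaeze: 85,000; Faisal: 85,000; Rosa: 85,000; Declan: 85,000; Tobias: 85,000; Elif: 85,000; Una: 85,000

Niko takes one-third of 892,500 = 297,500. The remaining 595,000 passes to the descendants.
No child survives, so the initial division is made at the grandchildren's generation.
The descendants' portion (595,000) is divided into 7 shares of 85,000: Adaeze, Faisal, Rosa, Declan, Tobias, Elif, and Una each take 85,000.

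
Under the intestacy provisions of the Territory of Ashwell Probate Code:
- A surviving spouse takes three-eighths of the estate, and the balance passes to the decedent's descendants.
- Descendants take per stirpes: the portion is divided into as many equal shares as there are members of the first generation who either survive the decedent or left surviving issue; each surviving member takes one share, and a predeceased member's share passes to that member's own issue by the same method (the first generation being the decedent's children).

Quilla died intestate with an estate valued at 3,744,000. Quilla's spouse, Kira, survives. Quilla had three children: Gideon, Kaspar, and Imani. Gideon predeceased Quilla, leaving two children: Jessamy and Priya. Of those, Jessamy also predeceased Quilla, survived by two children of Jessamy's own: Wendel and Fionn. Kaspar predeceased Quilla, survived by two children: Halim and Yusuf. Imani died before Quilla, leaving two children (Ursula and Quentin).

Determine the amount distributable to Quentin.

Quentin receives 390,000.

Kira takes three-eighths of 3,744,000 = 1,404,000. The remaining 2,340,000 passes to the descendants.
The descendants' portion (2,340,000) is divided into 3 shares of 780,000: Gideon's 780,000 share passes to Gideon's issue; Kaspar's 780,000 share passes to Kaspar's issue; Imani's 780,000 share passes to Imani's issue.
Gideon's share (780,000) is divided into 2 shares of 390,000: Priya takes 390,000; Jessamy's 390,000 share passes to Jessamy's issue.
Jessamy's share (390,000) is divided into 2 shares of 195,000: Wendel and Fionn each take 195,000.
Kaspar's share (780,000) is divided into 2 shares of 390,000: Halim and Yusuf each take 390,000.
Imani's share (780,000) is divided into 2 shares of 390,000: Ursula and Quentin each take 390,000.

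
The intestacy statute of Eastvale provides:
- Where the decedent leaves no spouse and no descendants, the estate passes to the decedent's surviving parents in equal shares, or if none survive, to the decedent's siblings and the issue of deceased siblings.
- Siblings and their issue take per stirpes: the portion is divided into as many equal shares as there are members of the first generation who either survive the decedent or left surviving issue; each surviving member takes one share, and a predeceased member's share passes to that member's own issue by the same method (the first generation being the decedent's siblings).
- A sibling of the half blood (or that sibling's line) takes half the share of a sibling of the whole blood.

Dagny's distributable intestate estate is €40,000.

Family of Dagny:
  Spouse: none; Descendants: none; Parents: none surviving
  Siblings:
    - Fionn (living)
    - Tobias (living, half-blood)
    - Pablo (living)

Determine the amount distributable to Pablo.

Pablo receives €16,000.

The entire €40,000 passes to the siblings and their issue.
Counting each half-blood sibling's line as half a unit, there are 5/2 units in €40,000, so one unit is €16,000. Whole-blood lines (Fionn and Pablo) take €16,000 each; half-blood lines (Tobias) take €8,000 each.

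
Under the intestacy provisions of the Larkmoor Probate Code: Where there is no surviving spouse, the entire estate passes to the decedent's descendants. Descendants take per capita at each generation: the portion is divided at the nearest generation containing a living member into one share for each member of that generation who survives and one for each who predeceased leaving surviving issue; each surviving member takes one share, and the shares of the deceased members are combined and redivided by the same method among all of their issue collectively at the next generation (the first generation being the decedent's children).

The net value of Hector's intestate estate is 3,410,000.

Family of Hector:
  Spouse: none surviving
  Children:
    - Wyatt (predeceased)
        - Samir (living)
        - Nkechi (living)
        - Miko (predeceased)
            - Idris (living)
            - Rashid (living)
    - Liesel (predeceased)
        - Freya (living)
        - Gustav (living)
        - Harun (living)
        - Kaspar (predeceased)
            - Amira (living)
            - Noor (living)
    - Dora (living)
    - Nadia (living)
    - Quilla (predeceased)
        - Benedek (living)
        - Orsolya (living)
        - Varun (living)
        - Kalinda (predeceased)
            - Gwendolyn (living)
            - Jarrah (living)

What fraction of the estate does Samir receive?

The entire 3,410,000 passes to the descendants.
That amount (3,410,000) is divided at the children's generation into 5 shares of 682,000. Dora and Nadia each take 682,000. The 3 shares of the deceased (Wyatt, Liesel, and Quilla) are combined into a pool of 2,046,000.
That pool (2,046,000) is divided at the grandchildren's generation into 11 shares of 186,000. Samir, Nkechi, Freya, Gustav, Harun, Benedek, Orsolya, and Varun each take 186,000. The 3 shares of the deceased (Miko, Kaspar, and Kalinda) are combined into a pool of 558,000.
That pool (558,000) is divided at the great-grandchildren's generation equally among Idris, Rashid, Amira, Noor, Gwendolyn, and Jarrah: 93,000 each.

Samir receives 3/55 of the estate.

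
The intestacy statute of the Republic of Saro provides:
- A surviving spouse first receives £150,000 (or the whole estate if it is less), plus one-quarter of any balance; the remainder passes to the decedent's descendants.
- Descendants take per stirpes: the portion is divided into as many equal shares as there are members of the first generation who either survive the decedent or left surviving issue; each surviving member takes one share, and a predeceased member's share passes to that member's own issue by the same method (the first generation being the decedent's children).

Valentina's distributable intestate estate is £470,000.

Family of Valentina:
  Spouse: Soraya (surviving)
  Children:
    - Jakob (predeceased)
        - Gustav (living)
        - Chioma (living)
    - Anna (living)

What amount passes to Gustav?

Soraya first takes £150,000, leaving a balance of £320,000. Soraya then takes one-quarter of the balance (£80,000), for a total of £230,000. The remaining £240,000 passes to the descendants.
The descendants' portion (£240,000) is divided into 2 shares of £120,000: Anna takes £120,000; Jakob's £120,000 share passes to Jakob's issue.
Jakob's share (£120,000) is divided into 2 shares of £60,000: Gustav and Chioma each take £60,000.

Gustav receives £60,000.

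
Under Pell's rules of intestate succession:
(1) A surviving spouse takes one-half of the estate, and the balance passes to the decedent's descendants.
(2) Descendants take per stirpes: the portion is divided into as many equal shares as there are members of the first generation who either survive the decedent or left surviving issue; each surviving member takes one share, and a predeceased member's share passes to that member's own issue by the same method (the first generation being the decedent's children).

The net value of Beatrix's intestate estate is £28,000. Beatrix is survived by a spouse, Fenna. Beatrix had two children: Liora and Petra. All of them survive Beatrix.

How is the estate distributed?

Fenna: £14,000; Liora: £7,000; Petra: £7,000

Fenna takes one-half of £28,000 = £14,000. The remaining £14,000 passes to the descendants.
The descendants' portion (£14,000) is divided into 2 shares of £7,000: Liora and Petra each take £7,000.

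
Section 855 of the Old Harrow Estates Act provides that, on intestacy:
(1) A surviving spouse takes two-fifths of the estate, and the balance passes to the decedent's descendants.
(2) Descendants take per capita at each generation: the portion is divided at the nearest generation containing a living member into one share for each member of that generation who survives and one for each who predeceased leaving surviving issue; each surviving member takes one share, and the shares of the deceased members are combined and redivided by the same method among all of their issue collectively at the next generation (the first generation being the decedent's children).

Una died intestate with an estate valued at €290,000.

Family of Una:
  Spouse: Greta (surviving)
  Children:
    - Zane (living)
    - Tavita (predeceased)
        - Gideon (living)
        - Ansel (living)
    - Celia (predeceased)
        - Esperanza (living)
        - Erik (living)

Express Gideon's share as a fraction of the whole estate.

Greta takes two-fifths of €290,000 = €116,000. The remaining €174,000 passes to the descendants.
The descendants' portion (€174,000) is divided at the children's generation into 3 shares of €58,000. Zane takes €58,000. The 2 shares of the deceased (Tavita and Celia) are combined into a pool of €116,000.
That pool (€116,000) is divided at the grandchildren's generation equally among Gideon, Ansel, Esperanza, and Erik: €29,000 each.

Gideon receives 1/10 of the estate.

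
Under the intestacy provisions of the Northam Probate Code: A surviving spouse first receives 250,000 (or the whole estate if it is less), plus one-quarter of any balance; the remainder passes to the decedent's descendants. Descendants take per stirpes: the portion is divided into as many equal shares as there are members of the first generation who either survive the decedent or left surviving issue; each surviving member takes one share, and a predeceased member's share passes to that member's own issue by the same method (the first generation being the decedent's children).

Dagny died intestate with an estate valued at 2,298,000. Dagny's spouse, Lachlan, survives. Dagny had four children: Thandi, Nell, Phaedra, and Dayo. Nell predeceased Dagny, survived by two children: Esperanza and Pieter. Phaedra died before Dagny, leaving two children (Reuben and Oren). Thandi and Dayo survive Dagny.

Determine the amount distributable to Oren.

Oren receives 192,000.

Lachlan first takes 250,000, leaving a balance of 2,048,000. Lachlan then takes one-quarter of the balance (512,000), for a total of 762,000. The remaining 1,536,000 passes to the descendants.
The descendants' portion (1,536,000) is divided into 4 shares of 384,000: Thandi and Dayo each take 384,000; Nell's 384,000 share passes to Nell's issue; Phaedra's 384,000 share passes to Phaedra's issue.
Nell's share (384,000) is divided into 2 shares of 192,000: Esperanza and Pieter each take 192,000.
Phaedra's share (384,000) is divided into 2 shares of 192,000: Reuben and Oren each take 192,000.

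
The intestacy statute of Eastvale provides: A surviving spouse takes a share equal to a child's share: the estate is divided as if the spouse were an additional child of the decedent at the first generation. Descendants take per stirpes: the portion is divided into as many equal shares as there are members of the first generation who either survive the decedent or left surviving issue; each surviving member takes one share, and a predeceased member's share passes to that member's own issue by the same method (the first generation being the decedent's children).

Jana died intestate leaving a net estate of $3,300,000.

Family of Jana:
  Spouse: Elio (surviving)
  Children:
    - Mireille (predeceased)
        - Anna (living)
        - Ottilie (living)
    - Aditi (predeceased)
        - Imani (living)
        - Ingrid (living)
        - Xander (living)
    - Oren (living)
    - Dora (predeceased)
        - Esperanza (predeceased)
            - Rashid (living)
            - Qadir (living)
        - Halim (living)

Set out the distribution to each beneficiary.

The spouse counts as an additional share at the children's level, so there are 5 primary shares of $660,000. Elio takes one such share ($660,000).
The children's combined portion ($2,640,000) is divided into 4 shares of $660,000: Oren takes $660,000; Mireille's $660,000 share passes to Mireille's issue; Aditi's $660,000 share passes to Aditi's issue; Dora's $660,000 share passes to Dora's issue.
Mireille's share ($660,000) is divided into 2 shares of $330,000: Anna and Ottilie each take $330,000.
Aditi's share ($660,000) is divided into 3 shares of $220,000: Imani, Ingrid, and Xander each take $220,000.
Dora's share ($660,000) is divided into 2 shares of $330,000: Halim takes $330,000; Esperanza's $330,000 share passes to Esperanza's issue.
Esperanza's share ($330,000) is divided into 2 shares of $165,000: Rashid and Qadir each take $165,000.

Elio: $660,000; Anna: $330,000; Ottilie: $330,000; Imani: $220,000; Ingrid: $220,000; Xander: $220,000; Oren: $660,000; Rashid: $165,000; Qadir: $165,000; Halim: $330,000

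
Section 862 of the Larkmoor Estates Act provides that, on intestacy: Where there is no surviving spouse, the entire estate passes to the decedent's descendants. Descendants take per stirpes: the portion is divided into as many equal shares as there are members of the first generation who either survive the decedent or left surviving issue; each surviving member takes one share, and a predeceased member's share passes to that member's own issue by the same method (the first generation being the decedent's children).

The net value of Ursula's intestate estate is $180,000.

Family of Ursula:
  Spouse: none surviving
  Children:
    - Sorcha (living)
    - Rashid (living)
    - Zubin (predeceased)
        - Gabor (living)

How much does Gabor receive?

The entire $180,000 passes to the descendants.
That amount ($180,000) is divided into 3 shares of $60,000: Sorcha and Rashid each take $60,000; Zubin's $60,000 share passes to Zubin's issue.
Zubin's share ($60,000) passes entirely to Gabor.

Gabor receives $60,000.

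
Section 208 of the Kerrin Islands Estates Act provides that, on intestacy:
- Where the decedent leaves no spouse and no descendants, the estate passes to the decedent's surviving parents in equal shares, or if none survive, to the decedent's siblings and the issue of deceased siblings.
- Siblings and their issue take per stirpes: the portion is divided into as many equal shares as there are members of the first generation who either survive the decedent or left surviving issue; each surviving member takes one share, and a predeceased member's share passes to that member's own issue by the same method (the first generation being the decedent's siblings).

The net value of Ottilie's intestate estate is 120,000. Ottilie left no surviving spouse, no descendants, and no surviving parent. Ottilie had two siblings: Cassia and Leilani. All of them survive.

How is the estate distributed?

Cassia: 60,000; Leilani: 60,000

The entire 120,000 passes to the siblings and their issue.
That amount (120,000) is divided into 2 shares of 60,000: Cassia and Leilani each take 60,000.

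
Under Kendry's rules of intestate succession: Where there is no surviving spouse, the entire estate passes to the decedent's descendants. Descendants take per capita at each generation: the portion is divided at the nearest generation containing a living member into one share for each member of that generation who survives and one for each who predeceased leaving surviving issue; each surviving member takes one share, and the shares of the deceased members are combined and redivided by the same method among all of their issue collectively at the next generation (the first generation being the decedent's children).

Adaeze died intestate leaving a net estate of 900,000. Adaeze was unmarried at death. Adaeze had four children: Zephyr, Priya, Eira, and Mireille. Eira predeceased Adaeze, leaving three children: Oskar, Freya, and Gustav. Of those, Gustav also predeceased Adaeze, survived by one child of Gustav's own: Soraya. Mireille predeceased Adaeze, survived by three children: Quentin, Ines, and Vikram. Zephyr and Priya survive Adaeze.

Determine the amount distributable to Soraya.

The entire 900,000 passes to the descendants.
That amount (900,000) is divided at the children's generation into 4 shares of 225,000. Zephyr and Priya each take 225,000. The 2 shares of the deceased (Eira and Mireille) are combined into a pool of 450,000.
That pool (450,000) is divided at the grandchildren's generation into 6 shares of 75,000. Oskar, Freya, Quentin, Ines, and Vikram each take 75,000. The remaining share for the deceased Gustav (75,000) is carried to the next generation.
That pool (75,000) passes entirely to Soraya, the sole taker at the great-grandchildren's generation.

Soraya receives 75,000.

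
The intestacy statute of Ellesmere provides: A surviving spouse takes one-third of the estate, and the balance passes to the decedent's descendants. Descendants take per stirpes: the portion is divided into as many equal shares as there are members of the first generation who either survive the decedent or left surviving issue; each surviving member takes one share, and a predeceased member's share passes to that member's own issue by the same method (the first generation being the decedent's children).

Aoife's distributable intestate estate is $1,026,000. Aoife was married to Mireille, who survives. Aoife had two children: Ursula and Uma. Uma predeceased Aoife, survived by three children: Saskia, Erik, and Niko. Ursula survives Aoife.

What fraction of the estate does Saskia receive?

Saskia receives 1/9 of the estate.

Mireille takes one-third of $1,026,000 = $342,000. The remaining $684,000 passes to the descendants.
The descendants' portion ($684,000) is divided into 2 shares of $342,000: Ursula takes $342,000; Uma's $342,000 share passes to Uma's issue.
Uma's share ($342,000) is divided into 3 shares of $114,000: Saskia, Erik, and Niko each take $114,000.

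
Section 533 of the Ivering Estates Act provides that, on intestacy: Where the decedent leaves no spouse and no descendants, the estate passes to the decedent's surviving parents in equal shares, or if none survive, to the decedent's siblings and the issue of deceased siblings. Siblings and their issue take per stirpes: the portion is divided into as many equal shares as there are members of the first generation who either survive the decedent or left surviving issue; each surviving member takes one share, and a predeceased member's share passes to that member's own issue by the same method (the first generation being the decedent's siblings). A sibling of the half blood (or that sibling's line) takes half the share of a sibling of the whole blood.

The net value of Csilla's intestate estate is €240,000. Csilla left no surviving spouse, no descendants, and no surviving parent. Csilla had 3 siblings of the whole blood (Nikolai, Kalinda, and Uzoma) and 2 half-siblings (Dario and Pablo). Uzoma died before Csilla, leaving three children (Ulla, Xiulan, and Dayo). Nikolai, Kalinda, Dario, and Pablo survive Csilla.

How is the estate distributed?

The entire €240,000 passes to the siblings and their issue.
Counting each half-blood sibling's line as half a unit, there are 4 units in €240,000, so one unit is €60,000. Whole-blood lines (Nikolai, Kalinda, and Uzoma) take €60,000 each; half-blood lines (Dario and Pablo) take €30,000 each.
Uzoma's share (€60,000) is divided into 3 shares of €20,000: Ulla, Xiulan, and Dayo each take €20,000.

Nikolai: €60,000; Kalinda: €60,000; Ulla: €20,000; Xiulan: €20,000; Dayo: €20,000; Dario: €30,000; Pablo: €30,000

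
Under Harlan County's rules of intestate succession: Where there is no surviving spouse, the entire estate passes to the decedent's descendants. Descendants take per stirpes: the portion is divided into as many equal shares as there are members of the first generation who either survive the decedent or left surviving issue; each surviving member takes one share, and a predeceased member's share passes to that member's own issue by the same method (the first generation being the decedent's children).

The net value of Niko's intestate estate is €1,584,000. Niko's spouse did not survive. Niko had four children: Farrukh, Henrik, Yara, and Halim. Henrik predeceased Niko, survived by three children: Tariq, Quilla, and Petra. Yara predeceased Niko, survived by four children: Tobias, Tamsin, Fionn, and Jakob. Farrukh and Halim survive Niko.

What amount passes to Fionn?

The entire €1,584,000 passes to the descendants.
That amount (€1,584,000) is divided into 4 shares of €396,000: Farrukh and Halim each take €396,000; Henrik's €396,000 share passes to Henrik's issue; Yara's €396,000 share passes to Yara's issue.
Henrik's share (€396,000) is divided into 3 shares of €132,000: Tariq, Quilla, and Petra each take €132,000.
Yara's share (€396,000) is divided into 4 shares of €99,000: Tobias, Tamsin, Fionn, and Jakob each take €99,000.

Fionn receives €99,000.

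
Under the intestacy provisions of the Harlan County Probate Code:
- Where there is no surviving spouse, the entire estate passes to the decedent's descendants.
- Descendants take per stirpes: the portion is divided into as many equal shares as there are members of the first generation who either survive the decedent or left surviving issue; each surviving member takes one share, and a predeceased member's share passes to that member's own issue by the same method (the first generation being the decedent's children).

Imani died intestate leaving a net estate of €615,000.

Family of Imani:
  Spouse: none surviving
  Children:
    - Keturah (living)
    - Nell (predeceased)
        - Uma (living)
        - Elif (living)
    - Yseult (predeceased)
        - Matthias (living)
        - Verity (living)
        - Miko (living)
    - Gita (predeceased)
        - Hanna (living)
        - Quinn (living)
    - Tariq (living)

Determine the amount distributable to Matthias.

The entire €615,000 passes to the descendants.
That amount (€615,000) is divided into 5 shares of €123,000: Keturah and Tariq each take €123,000; Nell's €123,000 share passes to Nell's issue; Yseult's €123,000 share passes to Yseult's issue; Gita's €123,000 share passes to Gita's issue.
Nell's share (€123,000) is divided into 2 shares of €61,500: Uma and Elif each take €61,500.
Yseult's share (€123,000) is divided into 3 shares of €41,000: Matthias, Verity, and Miko each take €41,000.
Gita's share (€123,000) is divided into 2 shares of €61,500: Hanna and Quinn each take €61,500.

Matthias receives €41,000.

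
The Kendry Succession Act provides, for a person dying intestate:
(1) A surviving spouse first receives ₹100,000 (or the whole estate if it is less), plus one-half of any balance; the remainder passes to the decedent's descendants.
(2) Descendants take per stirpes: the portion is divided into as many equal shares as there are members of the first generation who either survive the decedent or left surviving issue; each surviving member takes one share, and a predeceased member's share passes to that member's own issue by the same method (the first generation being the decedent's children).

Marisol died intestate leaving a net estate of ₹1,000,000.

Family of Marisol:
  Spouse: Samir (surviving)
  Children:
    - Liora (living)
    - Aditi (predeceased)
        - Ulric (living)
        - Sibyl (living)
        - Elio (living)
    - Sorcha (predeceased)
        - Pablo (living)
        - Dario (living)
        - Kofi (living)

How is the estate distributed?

Samir first takes ₹100,000, leaving a balance of ₹900,000. Samir then takes one-half of the balance (₹450,000), for a total of ₹550,000. The remaining ₹450,000 passes to the descendants.
The descendants' portion (₹450,000) is divided into 3 shares of ₹150,000: Liora takes ₹150,000; Aditi's ₹150,000 share passes to Aditi's issue; Sorcha's ₹150,000 share passes to Sorcha's issue.
Aditi's share (₹150,000) is divided into 3 shares of ₹50,000: Ulric, Sibyl, and Elio each take ₹50,000.
Sorcha's share (₹150,000) is divided into 3 shares of ₹50,000: Pablo, Dario, and Kofi each take ₹50,000.

Samir: ₹550,000; Liora: ₹150,000; Ulric: ₹50,000; Sibyl: ₹50,000; Elio: ₹50,000; Pablo: ₹50,000; Dario: ₹50,000; Kofi: ₹50,000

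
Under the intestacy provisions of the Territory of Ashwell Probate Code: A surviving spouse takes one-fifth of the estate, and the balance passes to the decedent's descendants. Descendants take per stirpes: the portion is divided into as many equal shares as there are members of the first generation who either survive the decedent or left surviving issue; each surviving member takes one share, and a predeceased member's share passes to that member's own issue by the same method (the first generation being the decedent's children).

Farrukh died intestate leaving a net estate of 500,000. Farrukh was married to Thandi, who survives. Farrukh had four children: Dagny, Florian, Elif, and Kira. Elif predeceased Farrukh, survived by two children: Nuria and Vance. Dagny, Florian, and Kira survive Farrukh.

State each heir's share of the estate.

Thandi: 100,000; Dagny: 100,000; Florian: 100,000; Nuria: 50,000; Vance: 50,000; Kira: 100,000

Thandi takes one-fifth of 500,000 = 100,000. The remaining 400,000 passes to the descendants.
The descendants' portion (400,000) is divided into 4 shares of 100,000: Dagny, Florian, and Kira each take 100,000; Elif's 100,000 share passes to Elif's issue.
Elif's share (100,000) is divided into 2 shares of 50,000: Nuria and Vance each take 50,000.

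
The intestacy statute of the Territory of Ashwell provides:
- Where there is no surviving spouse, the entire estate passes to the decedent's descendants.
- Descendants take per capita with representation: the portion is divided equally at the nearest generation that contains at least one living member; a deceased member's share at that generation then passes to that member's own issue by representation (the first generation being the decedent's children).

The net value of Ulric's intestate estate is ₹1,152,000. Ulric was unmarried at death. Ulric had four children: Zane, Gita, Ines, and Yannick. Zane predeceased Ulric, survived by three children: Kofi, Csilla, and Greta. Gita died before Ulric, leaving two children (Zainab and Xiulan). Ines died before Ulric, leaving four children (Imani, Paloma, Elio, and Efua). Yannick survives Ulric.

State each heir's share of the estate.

Kofi: ₹96,000; Csilla: ₹96,000; Greta: ₹96,000; Zainab: ₹144,000; Xiulan: ₹144,000; Imani: ₹72,000; Paloma: ₹72,000; Elio: ₹72,000; Efua: ₹72,000; Yannick: ₹288,000

The entire ₹1,152,000 passes to the descendants.
That amount (₹1,152,000) is divided into 4 shares of ₹288,000: Yannick takes ₹288,000; Zane's ₹288,000 share passes to Zane's issue; Gita's ₹288,000 share passes to Gita's issue; Ines's ₹288,000 share passes to Ines's issue.
Zane's share (₹288,000) is divided into 3 shares of ₹96,000: Kofi, Csilla, and Greta each take ₹96,000.
Gita's share (₹288,000) is divided into 2 shares of ₹144,000: Zainab and Xiulan each take ₹144,000.
Ines's share (₹288,000) is divided into 4 shares of ₹72,000: Imani, Paloma, Elio, and Efua each take ₹72,000.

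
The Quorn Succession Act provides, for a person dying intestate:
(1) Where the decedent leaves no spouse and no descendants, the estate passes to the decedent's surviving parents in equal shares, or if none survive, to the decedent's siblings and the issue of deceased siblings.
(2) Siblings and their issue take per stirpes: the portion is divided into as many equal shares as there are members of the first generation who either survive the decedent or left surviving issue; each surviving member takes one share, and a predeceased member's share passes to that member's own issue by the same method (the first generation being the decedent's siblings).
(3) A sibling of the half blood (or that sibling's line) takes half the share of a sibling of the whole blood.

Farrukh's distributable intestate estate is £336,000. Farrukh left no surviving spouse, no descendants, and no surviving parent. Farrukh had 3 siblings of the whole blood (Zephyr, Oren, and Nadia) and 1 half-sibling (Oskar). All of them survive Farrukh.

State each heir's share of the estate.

Oskar: £48,000; Zephyr: £96,000; Oren: £96,000; Nadia: £96,000

The entire £336,000 passes to the siblings and their issue.
Counting each half-blood sibling's line as half a unit, there are 7/2 units in £336,000, so one unit is £96,000. Whole-blood lines (Zephyr, Oren, and Nadia) take £96,000 each; half-blood lines (Oskar) take £48,000 each.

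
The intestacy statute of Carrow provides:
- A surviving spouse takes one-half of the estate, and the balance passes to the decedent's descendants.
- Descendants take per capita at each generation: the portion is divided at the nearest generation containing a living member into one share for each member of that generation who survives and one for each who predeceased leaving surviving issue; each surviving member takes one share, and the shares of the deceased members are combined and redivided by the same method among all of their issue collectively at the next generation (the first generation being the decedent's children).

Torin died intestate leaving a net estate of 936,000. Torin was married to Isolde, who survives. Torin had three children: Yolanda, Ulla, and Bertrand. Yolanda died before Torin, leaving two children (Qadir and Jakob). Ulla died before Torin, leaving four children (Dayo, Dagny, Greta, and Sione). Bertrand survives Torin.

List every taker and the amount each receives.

Isolde takes one-half of 936,000 = 468,000. The remaining 468,000 passes to the descendants.
The descendants' portion (468,000) is divided at the children's generation into 3 shares of 156,000. Bertrand takes 156,000. The 2 shares of the deceased (Yolanda and Ulla) are combined into a pool of 312,000.
That pool (312,000) is divided at the grandchildren's generation equally among Qadir, Jakob, Dayo, Dagny, Greta, and Sione: 52,000 each.

Isolde: 468,000; Qadir: 52,000; Jakob: 52,000; Dayo: 52,000; Dagny: 52,000; Greta: 52,000; Sione: 52,000; Bertrand: 156,000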